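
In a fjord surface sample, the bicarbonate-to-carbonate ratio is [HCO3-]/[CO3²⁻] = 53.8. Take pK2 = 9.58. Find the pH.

From K2 = [H⁺][CO3²⁻]/[HCO3-]:  pH = pK2 − log₁₀([HCO3-]/[CO3²⁻])
log₁₀(53.8) = +1.731
pH = 9.58 − (+1.731) = 7.85

pH = 7.85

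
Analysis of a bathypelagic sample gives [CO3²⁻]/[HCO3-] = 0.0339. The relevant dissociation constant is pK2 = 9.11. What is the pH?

From K2 = [H⁺][CO3²⁻]/[HCO3-]:  pH = pK2 + log₁₀([CO3²⁻]/[HCO3-])
log₁₀(0.0339) = -1.470
pH = 9.11 + (-1.470) = 7.64

pH = 7.64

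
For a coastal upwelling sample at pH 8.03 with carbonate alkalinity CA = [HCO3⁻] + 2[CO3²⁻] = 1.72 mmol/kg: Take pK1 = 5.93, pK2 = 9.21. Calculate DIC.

DIC = 1.63 mmol/kg

CA = [HCO3⁻] + 2[CO3²⁻] = (α₁ + 2α₂)·DIC
At pH 8.03: [H⁺]/K1 = 10^-2.10 = 0.0079433, K2/[H⁺] = 10^-1.18 = 0.066069
α₁ = 1/(1 + 0.0079433 + 0.066069) = 1/1.0740 = 0.9311; α₂ = α₁·K2/[H⁺] = 0.06152
α₁ + 2α₂ = 1.0541
DIC = CA / (α₁ + 2α₂) = 1.72 / 1.0541 = 1.63 mmol/kg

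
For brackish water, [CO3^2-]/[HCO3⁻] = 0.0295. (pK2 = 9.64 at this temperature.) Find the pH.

pH = 8.11

From K2 = [H⁺][CO3^2-]/[HCO3⁻]:  pH = pK2 + log₁₀([CO3^2-]/[HCO3⁻])
log₁₀(0.0295) = -1.530
pH = 9.64 + (-1.530) = 8.11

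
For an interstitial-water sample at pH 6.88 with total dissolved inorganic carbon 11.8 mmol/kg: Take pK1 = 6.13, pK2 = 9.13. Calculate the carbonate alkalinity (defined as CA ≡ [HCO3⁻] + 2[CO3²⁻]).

CA = [HCO3⁻] + 2[CO3²⁻] = (α₁ + 2α₂)·DIC
At pH 6.88: [H⁺]/K1 = 10^-0.75 = 0.17783, K2/[H⁺] = 10^-2.25 = 0.0056234
α₁ = 1/(1 + 0.17783 + 0.0056234) = 1/1.1835 = 0.8450; α₂ = α₁·K2/[H⁺] = 0.004752
α₁ + 2α₂ = 0.8545
CA = 0.8545 × 11.8 = 10.1 mmol/kg

CA = 10.1 mmol/kg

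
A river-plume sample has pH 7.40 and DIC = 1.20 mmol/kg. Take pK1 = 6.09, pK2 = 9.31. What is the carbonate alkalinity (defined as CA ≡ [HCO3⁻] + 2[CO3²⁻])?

CA = [HCO3⁻] + 2[CO3²⁻] = (α₁ + 2α₂)·DIC
At pH 7.40: [H⁺]/K1 = 10^-1.31 = 0.048978, K2/[H⁺] = 10^-1.91 = 0.012303
α₁ = 1/(1 + 0.048978 + 0.012303) = 1/1.0613 = 0.9423; α₂ = α₁·K2/[H⁺] = 0.01159
α₁ + 2α₂ = 0.9654
CA = 0.9654 × 1.20 = 1.16 mmol/kg

CA = 1.16 mmol/kg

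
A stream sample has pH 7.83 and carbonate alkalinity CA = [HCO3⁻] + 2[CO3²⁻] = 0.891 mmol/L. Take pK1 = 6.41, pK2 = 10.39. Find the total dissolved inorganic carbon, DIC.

CA = [HCO3⁻] + 2[CO3²⁻] = (α₁ + 2α₂)·DIC
At pH 7.83: [H⁺]/K1 = 10^-1.42 = 0.038019, K2/[H⁺] = 10^-2.56 = 0.0027542
α₁ = 1/(1 + 0.038019 + 0.0027542) = 1/1.0408 = 0.9608; α₂ = α₁·K2/[H⁺] = 0.002646
α₁ + 2α₂ = 0.9661
DIC = CA / (α₁ + 2α₂) = 0.891 / 0.9661 = 0.922 mmol/L

DIC = 0.922 mmol/L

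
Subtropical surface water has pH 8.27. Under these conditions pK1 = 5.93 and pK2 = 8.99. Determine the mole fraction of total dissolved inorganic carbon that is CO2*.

α₀ = 0.00382

α₀ = 1 / (1 + K1/[H⁺] + K1K2/[H⁺]²) = 1 / (1 + 10^+2.34 + 10^+1.62)
   = 1 / (1 + 218.78 + 41.687) = 1/261.46 = 0.003825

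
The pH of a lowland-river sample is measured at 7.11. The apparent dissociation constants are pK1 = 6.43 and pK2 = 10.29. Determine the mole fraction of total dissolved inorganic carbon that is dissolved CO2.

α₀ = 0.173

α₀ = 1 / (1 + K1/[H⁺] + K1K2/[H⁺]²) = 1 / (1 + 10^+0.68 + 10^-2.50)
   = 1 / (1 + 4.7863 + 0.0031623) = 1/5.7895 = 0.1727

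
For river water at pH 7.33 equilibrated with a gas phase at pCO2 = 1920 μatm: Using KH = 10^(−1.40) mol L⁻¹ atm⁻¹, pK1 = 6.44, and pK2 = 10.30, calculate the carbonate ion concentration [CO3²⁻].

[CO2*] = KH · pCO2 = 10^(−1.40) × 1920×10^-6 = 7.644×10^-5 mol/L
α₀ = 1/(1 + K1/[H⁺] + K1K2/[H⁺]²) = 1/(1 + 10^+0.89 + 10^-2.08) = 0.1140
DIC = [CO2*]/α₀ = 7.644×10^-5 / 0.1140 = 0.6704 mmol/L
[CO3²⁻] = α₂·DIC; α₂ = 0.0009483, so [CO3²⁻] = 0.0009483 × 0.6704 = 0.000636 mmol/L = 0.636 μmol/L

[CO3²⁻] = 0.636 μmol/L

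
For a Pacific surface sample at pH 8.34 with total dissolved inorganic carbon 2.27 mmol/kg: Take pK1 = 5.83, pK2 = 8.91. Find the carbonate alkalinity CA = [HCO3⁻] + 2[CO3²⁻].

CA = 2.74 mmol/kg

CA = [HCO3⁻] + 2[CO3²⁻] = (α₁ + 2α₂)·DIC
At pH 8.34: [H⁺]/K1 = 10^-2.51 = 0.0030903, K2/[H⁺] = 10^-0.57 = 0.26915
α₁ = 1/(1 + 0.0030903 + 0.26915) = 1/1.2722 = 0.7860; α₂ = α₁·K2/[H⁺] = 0.2116
α₁ + 2α₂ = 1.2091
CA = 1.2091 × 2.27 = 2.74 mmol/kg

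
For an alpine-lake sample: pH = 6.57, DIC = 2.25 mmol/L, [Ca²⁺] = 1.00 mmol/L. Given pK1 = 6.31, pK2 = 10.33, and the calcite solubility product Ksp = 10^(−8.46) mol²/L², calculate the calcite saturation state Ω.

Ω = 0.0728

α₂ = 1 / (1 + [H⁺]/K2 + [H⁺]²/(K1K2)) = 1 / (1 + 10^+3.76 + 10^+3.50)
   = 1 / (1 + 5754.4 + 3162.3) = 1/8917.7 = 0.0001121
[CO3²⁻] = α₂ × DIC = 0.0001121 × 2.25 = 0.0002523 mmol/L = 0.2523 μmol/L
Ksp = 10^(−8.46) = 3.467×10^-9
Ω = [Ca²⁺][CO3²⁻]/Ksp = (1.00×10^-3)(2.523×10^-7) / 3.467×10^-9 = 0.0728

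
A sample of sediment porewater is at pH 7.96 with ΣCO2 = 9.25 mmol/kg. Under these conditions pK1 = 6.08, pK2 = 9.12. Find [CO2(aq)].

α₀ = 1 / (1 + K1/[H⁺] + K1K2/[H⁺]²) = 1 / (1 + 10^+1.88 + 10^+0.72)
   = 1 / (1 + 75.858 + 5.2481) = 1/82.106 = 0.01218
[CO2*] = α₀ × DIC = 0.01218 × 9.25 = 0.113 mmol/kg

[CO2*] = 0.113 mmol/kg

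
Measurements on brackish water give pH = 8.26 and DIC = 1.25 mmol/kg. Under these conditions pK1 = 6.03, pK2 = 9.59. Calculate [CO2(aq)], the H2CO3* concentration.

α₀ = 1 / (1 + K1/[H⁺] + K1K2/[H⁺]²) = 1 / (1 + 10^+2.23 + 10^+0.90)
   = 1 / (1 + 169.82 + 7.9433) = 1/178.77 = 0.005594
[CO2*] = α₀ × DIC = 0.005594 × 1.25 = 0.00699 mmol/kg = 6.99 μmol/kg

[CO2*] = 6.99 μmol/kg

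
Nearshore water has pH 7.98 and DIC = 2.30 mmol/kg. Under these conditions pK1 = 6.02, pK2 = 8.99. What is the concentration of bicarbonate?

[HCO3⁻] = 2.07 mmol/kg

α₁ = 1 / (1 + [H⁺]/K1 + K2/[H⁺]) = 1 / (1 + 10^-1.96 + 10^-1.01)
   = 1 / (1 + 0.010965 + 0.097724) = 1/1.1087 = 0.9020
[HCO3⁻] = α₁ × DIC = 0.9020 × 2.30 = 2.07 mmol/kg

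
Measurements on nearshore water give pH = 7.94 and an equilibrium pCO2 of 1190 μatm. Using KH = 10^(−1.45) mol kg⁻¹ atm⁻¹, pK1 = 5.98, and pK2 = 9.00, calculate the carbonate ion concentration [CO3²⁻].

[CO3²⁻] = 0.335 mmol/kg

[CO2*] = KH · pCO2 = 10^(−1.45) × 1190×10^-6 = 4.222×10^-5 mol/kg
α₀ = 1/(1 + K1/[H⁺] + K1K2/[H⁺]²) = 1/(1 + 10^+1.96 + 10^+0.90) = 0.009986
DIC = [CO2*]/α₀ = 4.222×10^-5 / 0.009986 = 4.228 mmol/kg
[CO3²⁻] = α₂·DIC; α₂ = 0.07932, so [CO3²⁻] = 0.07932 × 4.228 = 0.335 mmol/kg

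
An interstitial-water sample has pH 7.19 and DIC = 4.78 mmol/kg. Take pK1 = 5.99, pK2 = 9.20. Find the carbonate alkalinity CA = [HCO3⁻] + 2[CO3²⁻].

CA = 4.54 mmol/kg

CA = [HCO3⁻] + 2[CO3²⁻] = (α₁ + 2α₂)·DIC
At pH 7.19: [H⁺]/K1 = 10^-1.20 = 0.063096, K2/[H⁺] = 10^-2.01 = 0.0097724
α₁ = 1/(1 + 0.063096 + 0.0097724) = 1/1.0729 = 0.9321; α₂ = α₁·K2/[H⁺] = 0.009109
α₁ + 2α₂ = 0.9503
CA = 0.9503 × 4.78 = 4.54 mmol/kg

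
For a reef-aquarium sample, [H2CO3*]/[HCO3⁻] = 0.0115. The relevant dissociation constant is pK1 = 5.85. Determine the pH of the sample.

From K1 = [H⁺][HCO3⁻]/[H2CO3*]:  pH = pK1 − log₁₀([H2CO3*]/[HCO3⁻])
log₁₀(0.0115) = -1.939
pH = 5.85 − (-1.939) = 7.79

pH = 7.79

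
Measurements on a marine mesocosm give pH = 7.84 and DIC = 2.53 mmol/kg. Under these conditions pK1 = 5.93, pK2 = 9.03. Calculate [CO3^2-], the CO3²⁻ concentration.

α₂ = 1 / (1 + [H⁺]/K2 + [H⁺]²/(K1K2)) = 1 / (1 + 10^+1.19 + 10^-0.72)
   = 1 / (1 + 15.488 + 0.19055) = 1/16.679 = 0.05996
[CO3²⁻] = α₂ × DIC = 0.05996 × 2.53 = 0.152 mmol/kg

[CO3²⁻] = 0.152 mmol/kg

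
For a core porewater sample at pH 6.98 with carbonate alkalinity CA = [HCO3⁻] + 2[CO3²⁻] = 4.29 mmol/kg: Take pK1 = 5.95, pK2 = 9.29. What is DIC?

DIC = 4.67 mmol/kg

CA = [HCO3⁻] + 2[CO3²⁻] = (α₁ + 2α₂)·DIC
At pH 6.98: [H⁺]/K1 = 10^-1.03 = 0.093325, K2/[H⁺] = 10^-2.31 = 0.0048978
α₁ = 1/(1 + 0.093325 + 0.0048978) = 1/1.0982 = 0.9106; α₂ = α₁·K2/[H⁺] = 0.004460
α₁ + 2α₂ = 0.9195
DIC = CA / (α₁ + 2α₂) = 4.29 / 0.9195 = 4.67 mmol/kg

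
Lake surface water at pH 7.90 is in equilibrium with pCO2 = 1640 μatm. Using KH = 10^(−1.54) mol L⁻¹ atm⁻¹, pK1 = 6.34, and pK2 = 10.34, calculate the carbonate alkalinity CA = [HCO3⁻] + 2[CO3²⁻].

CA = 1.73 mmol/L

[CO2*] = KH · pCO2 = 10^(−1.54) × 1640×10^-6 = 4.730×10^-5 mol/L
α₀ = 1/(1 + K1/[H⁺] + K1K2/[H⁺]²) = 1/(1 + 10^+1.56 + 10^-0.88) = 0.02671
DIC = [CO2*]/α₀ = 4.730×10^-5 / 0.02671 = 1.771 mmol/L
CA = (α₁ + 2α₂)·DIC = (0.9698 + 2×0.003521) × 1.771 = 1.73 mmol/L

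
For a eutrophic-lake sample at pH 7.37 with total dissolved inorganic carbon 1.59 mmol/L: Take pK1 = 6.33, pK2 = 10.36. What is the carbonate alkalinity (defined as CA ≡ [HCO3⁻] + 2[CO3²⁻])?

CA = [HCO3⁻] + 2[CO3²⁻] = (α₁ + 2α₂)·DIC
At pH 7.37: [H⁺]/K1 = 10^-1.04 = 0.091201, K2/[H⁺] = 10^-2.99 = 0.0010233
α₁ = 1/(1 + 0.091201 + 0.0010233) = 1/1.0922 = 0.9156; α₂ = α₁·K2/[H⁺] = 0.0009369
α₁ + 2α₂ = 0.9174
CA = 0.9174 × 1.59 = 1.46 mmol/L

CA = 1.46 mmol/L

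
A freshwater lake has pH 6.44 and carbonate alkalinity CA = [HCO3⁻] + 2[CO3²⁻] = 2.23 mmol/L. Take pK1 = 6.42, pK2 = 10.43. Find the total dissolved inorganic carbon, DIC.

DIC = 4.36 mmol/L

CA = [HCO3⁻] + 2[CO3²⁻] = (α₁ + 2α₂)·DIC
At pH 6.44: [H⁺]/K1 = 10^-0.02 = 0.95499, K2/[H⁺] = 10^-3.99 = 0.00010233
α₁ = 1/(1 + 0.95499 + 0.00010233) = 1/1.9551 = 0.5115; α₂ = α₁·K2/[H⁺] = 5.234×10^-5
α₁ + 2α₂ = 0.5116
DIC = CA / (α₁ + 2α₂) = 2.23 / 0.5116 = 4.36 mmol/L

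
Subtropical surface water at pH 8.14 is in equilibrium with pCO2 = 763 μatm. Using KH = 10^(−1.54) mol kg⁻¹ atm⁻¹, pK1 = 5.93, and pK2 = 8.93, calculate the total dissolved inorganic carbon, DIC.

[CO2*] = KH · pCO2 = 10^(−1.54) × 763×10^-6 = 2.201×10^-5 mol/kg
α₀ = 1/(1 + K1/[H⁺] + K1K2/[H⁺]²) = 1/(1 + 10^+2.21 + 10^+1.42) = 0.005277
DIC = [CO2*]/α₀ = 2.201×10^-5 / 0.005277 = 4.17 mmol/kg

DIC = 4.17 mmol/kg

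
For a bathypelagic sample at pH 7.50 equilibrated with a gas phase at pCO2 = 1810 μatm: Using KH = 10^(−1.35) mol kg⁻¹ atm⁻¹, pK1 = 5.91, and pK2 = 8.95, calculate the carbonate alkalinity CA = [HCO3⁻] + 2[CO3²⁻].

CA = 3.37 mmol/kg

[CO2*] = KH · pCO2 = 10^(−1.35) × 1810×10^-6 = 8.085×10^-5 mol/kg
α₀ = 1/(1 + K1/[H⁺] + K1K2/[H⁺]²) = 1/(1 + 10^+1.59 + 10^+0.14) = 0.02422
DIC = [CO2*]/α₀ = 8.085×10^-5 / 0.02422 = 3.338 mmol/kg
CA = (α₁ + 2α₂)·DIC = (0.9423 + 2×0.03344) × 3.338 = 3.37 mmol/kg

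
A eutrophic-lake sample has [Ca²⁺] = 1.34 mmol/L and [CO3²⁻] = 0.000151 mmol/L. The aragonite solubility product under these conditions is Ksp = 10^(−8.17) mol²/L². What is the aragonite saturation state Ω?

Ω = 0.0299

Ksp = 10^(−8.17) = 6.761×10^-9
Ω = [Ca²⁺][CO3²⁻]/Ksp = (1.34×10^-3)(0.000151×10^-3) / 6.761×10^-9 = 0.0299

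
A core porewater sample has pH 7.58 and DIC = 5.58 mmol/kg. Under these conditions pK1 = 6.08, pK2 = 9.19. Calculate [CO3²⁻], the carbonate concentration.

α₂ = 1 / (1 + [H⁺]/K2 + [H⁺]²/(K1K2)) = 1 / (1 + 10^+1.61 + 10^+0.11)
   = 1 / (1 + 40.738 + 1.2882) = 1/43.026 = 0.02324
[CO3²⁻] = α₂ × DIC = 0.02324 × 5.58 = 0.130 mmol/kg

[CO3²⁻] = 0.130 mmol/kg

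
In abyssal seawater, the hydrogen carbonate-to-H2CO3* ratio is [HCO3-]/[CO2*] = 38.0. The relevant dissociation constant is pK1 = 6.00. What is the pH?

From K1 = [H⁺][HCO3-]/[CO2*]:  pH = pK1 + log₁₀([HCO3-]/[CO2*])
log₁₀(38.0) = +1.580
pH = 6.00 + (+1.580) = 7.58

pH = 7.58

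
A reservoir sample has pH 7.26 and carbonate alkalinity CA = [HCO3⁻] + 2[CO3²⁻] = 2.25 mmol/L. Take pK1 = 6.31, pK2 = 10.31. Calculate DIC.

CA = [HCO3⁻] + 2[CO3²⁻] = (α₁ + 2α₂)·DIC
At pH 7.26: [H⁺]/K1 = 10^-0.95 = 0.11220, K2/[H⁺] = 10^-3.05 = 0.00089125
α₁ = 1/(1 + 0.11220 + 0.00089125) = 1/1.1131 = 0.8984; α₂ = α₁·K2/[H⁺] = 0.0008007
α₁ + 2α₂ = 0.9000
DIC = CA / (α₁ + 2α₂) = 2.25 / 0.9000 = 2.50 mmol/L

DIC = 2.50 mmol/L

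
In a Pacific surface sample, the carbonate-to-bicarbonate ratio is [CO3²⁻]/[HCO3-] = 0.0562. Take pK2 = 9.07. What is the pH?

pH = 7.82

From K2 = [H⁺][CO3²⁻]/[HCO3-]:  pH = pK2 + log₁₀([CO3²⁻]/[HCO3-])
log₁₀(0.0562) = -1.250
pH = 9.07 + (-1.250) = 7.82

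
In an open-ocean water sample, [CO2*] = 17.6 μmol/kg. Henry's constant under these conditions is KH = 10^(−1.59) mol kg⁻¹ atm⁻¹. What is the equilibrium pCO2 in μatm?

KH = 10^(−1.59) = 2.570×10^-2 mol kg⁻¹ atm⁻¹
pCO2 = [CO2*]/KH = 17.6×10^-6 / 2.570×10^-2 = 6.85×10^-4 atm = 685 μatm

pCO2 = 685 μatm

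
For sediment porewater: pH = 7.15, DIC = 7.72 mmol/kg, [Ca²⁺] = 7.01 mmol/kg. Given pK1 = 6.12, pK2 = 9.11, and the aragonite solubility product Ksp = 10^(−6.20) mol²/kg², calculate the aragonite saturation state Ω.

Ω = 0.852

α₂ = 1 / (1 + [H⁺]/K2 + [H⁺]²/(K1K2)) = 1 / (1 + 10^+1.96 + 10^+0.93)
   = 1 / (1 + 91.201 + 8.5114) = 1/100.71 = 0.009929
[CO3²⁻] = α₂ × DIC = 0.009929 × 7.72 = 0.07665 mmol/kg
Ksp = 10^(−6.20) = 6.310×10^-7
Ω = [Ca²⁺][CO3²⁻]/Ksp = (7.01×10^-3)(7.665×10^-5) / 6.310×10^-7 = 0.852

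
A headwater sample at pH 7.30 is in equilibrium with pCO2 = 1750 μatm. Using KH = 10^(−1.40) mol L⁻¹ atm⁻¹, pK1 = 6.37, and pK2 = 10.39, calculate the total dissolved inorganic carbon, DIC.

[CO2*] = KH · pCO2 = 10^(−1.40) × 1750×10^-6 = 6.967×10^-5 mol/L
α₀ = 1/(1 + K1/[H⁺] + K1K2/[H⁺]²) = 1/(1 + 10^+0.93 + 10^-2.16) = 0.1051
DIC = [CO2*]/α₀ = 6.967×10^-5 / 0.1051 = 0.663 mmol/L

DIC = 0.663 mmol/L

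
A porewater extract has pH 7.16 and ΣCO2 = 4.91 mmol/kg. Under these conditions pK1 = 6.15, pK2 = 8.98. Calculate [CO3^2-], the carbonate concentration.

[CO3²⁻] = 0.0668 mmol/kg

α₂ = 1 / (1 + [H⁺]/K2 + [H⁺]²/(K1K2)) = 1 / (1 + 10^+1.82 + 10^+0.81)
   = 1 / (1 + 66.069 + 6.4565) = 1/73.526 = 0.01360
[CO3²⁻] = α₂ × DIC = 0.01360 × 4.91 = 0.0668 mmol/kg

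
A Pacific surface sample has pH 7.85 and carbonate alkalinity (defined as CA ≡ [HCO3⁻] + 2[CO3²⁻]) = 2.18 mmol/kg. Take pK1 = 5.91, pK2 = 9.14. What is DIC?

DIC = 2.10 mmol/kg

CA = [HCO3⁻] + 2[CO3²⁻] = (α₁ + 2α₂)·DIC
At pH 7.85: [H⁺]/K1 = 10^-1.94 = 0.011482, K2/[H⁺] = 10^-1.29 = 0.051286
α₁ = 1/(1 + 0.011482 + 0.051286) = 1/1.0628 = 0.9409; α₂ = α₁·K2/[H⁺] = 0.04826
α₁ + 2α₂ = 1.0375
DIC = CA / (α₁ + 2α₂) = 2.18 / 1.0375 = 2.10 mmol/kg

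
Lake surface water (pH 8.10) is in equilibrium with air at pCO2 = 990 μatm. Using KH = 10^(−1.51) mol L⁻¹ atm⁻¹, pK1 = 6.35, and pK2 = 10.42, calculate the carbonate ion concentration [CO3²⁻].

[CO3²⁻] = 8.23 μmol/L

[CO2*] = KH · pCO2 = 10^(−1.51) × 990×10^-6 = 3.059×10^-5 mol/L
α₀ = 1/(1 + K1/[H⁺] + K1K2/[H⁺]²) = 1/(1 + 10^+1.75 + 10^-0.57) = 0.01739
DIC = [CO2*]/α₀ = 3.059×10^-5 / 0.01739 = 1.759 mmol/L
[CO3²⁻] = α₂·DIC; α₂ = 0.004681, so [CO3²⁻] = 0.004681 × 1.759 = 0.00823 mmol/L = 8.23 μmol/L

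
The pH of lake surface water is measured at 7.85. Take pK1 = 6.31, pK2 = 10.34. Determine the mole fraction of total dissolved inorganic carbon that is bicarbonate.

α₁ = 0.969

α₁ = 1 / (1 + [H⁺]/K1 + K2/[H⁺]) = 1 / (1 + 10^-1.54 + 10^-2.49)
   = 1 / (1 + 0.028840 + 0.0032359) = 1/1.0321 = 0.9689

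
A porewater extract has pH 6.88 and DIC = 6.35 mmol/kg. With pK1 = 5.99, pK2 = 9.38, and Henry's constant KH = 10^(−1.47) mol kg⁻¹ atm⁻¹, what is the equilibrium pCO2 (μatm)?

pCO2 = 2.13×10^4 μatm

α₀ = 1 / (1 + K1/[H⁺] + K1K2/[H⁺]²) = 1 / (1 + 10^+0.89 + 10^-1.61)
   = 1 / (1 + 7.7625 + 0.024547) = 1/8.7870 = 0.1138
[CO2*] = α₀ × DIC = 0.1138 × 6.35 = 0.7227 mmol/kg
pCO2 = [CO2*]/KH = 7.227×10^-4 / 3.388×10^-2 = 2.13×10^4 μatm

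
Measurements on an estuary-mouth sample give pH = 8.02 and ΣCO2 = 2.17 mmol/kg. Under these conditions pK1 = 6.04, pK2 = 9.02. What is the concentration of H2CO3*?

α₀ = 1 / (1 + K1/[H⁺] + K1K2/[H⁺]²) = 1 / (1 + 10^+1.98 + 10^+0.98)
   = 1 / (1 + 95.499 + 9.5499) = 1/106.05 = 0.009430
[CO2*] = α₀ × DIC = 0.009430 × 2.17 = 0.0205 mmol/kg

[CO2*] = 0.0205 mmol/kg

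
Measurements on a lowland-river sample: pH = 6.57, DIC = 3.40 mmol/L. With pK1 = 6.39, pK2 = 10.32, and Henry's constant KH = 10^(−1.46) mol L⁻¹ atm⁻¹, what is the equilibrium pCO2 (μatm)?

α₀ = 1 / (1 + K1/[H⁺] + K1K2/[H⁺]²) = 1 / (1 + 10^+0.18 + 10^-3.57)
   = 1 / (1 + 1.5136 + 0.00026915) = 1/2.5138 = 0.3978
[CO2*] = α₀ × DIC = 0.3978 × 3.40 = 1.353 mmol/L
pCO2 = [CO2*]/KH = 1.353×10^-3 / 3.467×10^-2 = 3.90×10^4 μatm

pCO2 = 3.90×10^4 μatm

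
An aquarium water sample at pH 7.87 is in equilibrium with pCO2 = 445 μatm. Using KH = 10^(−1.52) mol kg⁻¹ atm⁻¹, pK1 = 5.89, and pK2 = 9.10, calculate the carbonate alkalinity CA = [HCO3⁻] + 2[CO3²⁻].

CA = 1.43 mmol/kg

[CO2*] = KH · pCO2 = 10^(−1.52) × 445×10^-6 = 1.344×10^-5 mol/kg
α₀ = 1/(1 + K1/[H⁺] + K1K2/[H⁺]²) = 1/(1 + 10^+1.98 + 10^+0.75) = 0.009792
DIC = [CO2*]/α₀ = 1.344×10^-5 / 0.009792 = 1.372 mmol/kg
CA = (α₁ + 2α₂)·DIC = (0.9351 + 2×0.05507) × 1.372 = 1.43 mmol/kg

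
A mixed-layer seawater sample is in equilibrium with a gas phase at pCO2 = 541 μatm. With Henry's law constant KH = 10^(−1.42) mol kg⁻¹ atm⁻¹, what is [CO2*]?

[CO2*] = 20.6 μmol/kg

KH = 10^(−1.42) = 3.802×10^-2 mol kg⁻¹ atm⁻¹
[CO2*] = KH · pCO2 = 3.802×10^-2 × 541×10^-6 atm = 2.06×10^-5 mol/kg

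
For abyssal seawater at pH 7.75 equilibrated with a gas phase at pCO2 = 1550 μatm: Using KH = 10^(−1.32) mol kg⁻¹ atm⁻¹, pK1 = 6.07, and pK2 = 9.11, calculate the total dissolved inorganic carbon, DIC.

[CO2*] = KH · pCO2 = 10^(−1.32) × 1550×10^-6 = 7.419×10^-5 mol/kg
α₀ = 1/(1 + K1/[H⁺] + K1K2/[H⁺]²) = 1/(1 + 10^+1.68 + 10^+0.32) = 0.01963
DIC = [CO2*]/α₀ = 7.419×10^-5 / 0.01963 = 3.78 mmol/kg

DIC = 3.78 mmol/kg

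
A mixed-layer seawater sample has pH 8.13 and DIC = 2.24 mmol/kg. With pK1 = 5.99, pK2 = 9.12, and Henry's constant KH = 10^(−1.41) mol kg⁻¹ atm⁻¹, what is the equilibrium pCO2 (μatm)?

pCO2 = 376 μatm

α₀ = 1 / (1 + K1/[H⁺] + K1K2/[H⁺]²) = 1 / (1 + 10^+2.14 + 10^+1.15)
   = 1 / (1 + 138.04 + 14.125) = 1/153.16 = 0.006529
[CO2*] = α₀ × DIC = 0.006529 × 2.24 = 0.01462 mmol/kg = 14.62 μmol/kg
pCO2 = [CO2*]/KH = 1.462×10^-5 / 3.890×10^-2 = 376 μatm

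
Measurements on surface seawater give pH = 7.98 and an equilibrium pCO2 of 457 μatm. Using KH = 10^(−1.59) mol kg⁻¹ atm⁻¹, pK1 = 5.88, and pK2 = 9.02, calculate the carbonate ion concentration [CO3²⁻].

[CO3²⁻] = 0.135 mmol/kg

[CO2*] = KH · pCO2 = 10^(−1.59) × 457×10^-6 = 1.175×10^-5 mol/kg
α₀ = 1/(1 + K1/[H⁺] + K1K2/[H⁺]²) = 1/(1 + 10^+2.10 + 10^+1.06) = 0.007227
DIC = [CO2*]/α₀ = 1.175×10^-5 / 0.007227 = 1.625 mmol/kg
[CO3²⁻] = α₂·DIC; α₂ = 0.08297, so [CO3²⁻] = 0.08297 × 1.625 = 0.135 mmol/kg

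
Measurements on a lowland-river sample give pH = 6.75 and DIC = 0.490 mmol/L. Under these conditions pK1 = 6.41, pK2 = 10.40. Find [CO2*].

α₀ = 1 / (1 + K1/[H⁺] + K1K2/[H⁺]²) = 1 / (1 + 10^+0.34 + 10^-3.31)
   = 1 / (1 + 2.1878 + 0.00048978) = 1/3.1883 = 0.3137
[CO2*] = α₀ × DIC = 0.3137 × 0.490 = 0.154 mmol/L

[CO2*] = 0.154 mmol/L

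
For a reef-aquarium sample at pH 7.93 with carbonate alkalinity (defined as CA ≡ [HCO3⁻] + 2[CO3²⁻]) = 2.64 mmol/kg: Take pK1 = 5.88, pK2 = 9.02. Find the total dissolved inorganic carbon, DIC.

CA = [HCO3⁻] + 2[CO3²⁻] = (α₁ + 2α₂)·DIC
At pH 7.93: [H⁺]/K1 = 10^-2.05 = 0.0089125, K2/[H⁺] = 10^-1.09 = 0.081283
α₁ = 1/(1 + 0.0089125 + 0.081283) = 1/1.0902 = 0.9173; α₂ = α₁·K2/[H⁺] = 0.07456
α₁ + 2α₂ = 1.0664
DIC = CA / (α₁ + 2α₂) = 2.64 / 1.0664 = 2.48 mmol/kg

DIC = 2.48 mmol/kg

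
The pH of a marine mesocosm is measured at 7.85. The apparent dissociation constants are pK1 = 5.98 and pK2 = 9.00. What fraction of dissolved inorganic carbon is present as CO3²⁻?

α₂ = 0.0653

α₂ = 1 / (1 + [H⁺]/K2 + [H⁺]²/(K1K2)) = 1 / (1 + 10^+1.15 + 10^-0.72)
   = 1 / (1 + 14.125 + 0.19055) = 1/15.316 = 0.06529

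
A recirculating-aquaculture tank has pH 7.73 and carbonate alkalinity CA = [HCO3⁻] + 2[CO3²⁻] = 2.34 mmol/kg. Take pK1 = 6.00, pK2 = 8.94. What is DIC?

CA = [HCO3⁻] + 2[CO3²⁻] = (α₁ + 2α₂)·DIC
At pH 7.73: [H⁺]/K1 = 10^-1.73 = 0.018621, K2/[H⁺] = 10^-1.21 = 0.061660
α₁ = 1/(1 + 0.018621 + 0.061660) = 1/1.0803 = 0.9257; α₂ = α₁·K2/[H⁺] = 0.05708
α₁ + 2α₂ = 1.0398
DIC = CA / (α₁ + 2α₂) = 2.34 / 1.0398 = 2.25 mmol/kg

DIC = 2.25 mmol/kg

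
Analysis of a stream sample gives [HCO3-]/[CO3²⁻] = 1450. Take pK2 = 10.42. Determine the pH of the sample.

pH = 7.26

From K2 = [H⁺][CO3²⁻]/[HCO3-]:  pH = pK2 − log₁₀([HCO3-]/[CO3²⁻])
log₁₀(1450) = +3.161
pH = 10.42 − (+3.161) = 7.26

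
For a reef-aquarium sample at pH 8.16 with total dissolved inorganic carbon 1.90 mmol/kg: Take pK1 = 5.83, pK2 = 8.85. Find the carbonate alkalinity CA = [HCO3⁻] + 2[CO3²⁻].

CA = 2.21 mmol/kg

CA = [HCO3⁻] + 2[CO3²⁻] = (α₁ + 2α₂)·DIC
At pH 8.16: [H⁺]/K1 = 10^-2.33 = 0.0046774, K2/[H⁺] = 10^-0.69 = 0.20417
α₁ = 1/(1 + 0.0046774 + 0.20417) = 1/1.2089 = 0.8272; α₂ = α₁·K2/[H⁺] = 0.1689
α₁ + 2α₂ = 1.1650
CA = 1.1650 × 1.90 = 2.21 mmol/kg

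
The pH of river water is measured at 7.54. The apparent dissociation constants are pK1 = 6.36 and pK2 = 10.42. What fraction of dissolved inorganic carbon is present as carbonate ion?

α₂ = 0.00124

α₂ = 1 / (1 + [H⁺]/K2 + [H⁺]²/(K1K2)) = 1 / (1 + 10^+2.88 + 10^+1.70)
   = 1 / (1 + 758.58 + 50.119) = 1/809.70 = 0.001235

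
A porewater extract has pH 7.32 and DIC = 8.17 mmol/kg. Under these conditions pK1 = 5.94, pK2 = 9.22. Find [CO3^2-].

[CO3²⁻] = 0.0976 mmol/kg

α₂ = 1 / (1 + [H⁺]/K2 + [H⁺]²/(K1K2)) = 1 / (1 + 10^+1.90 + 10^+0.52)
   = 1 / (1 + 79.433 + 3.3113) = 1/83.744 = 0.01194
[CO3²⁻] = α₂ × DIC = 0.01194 × 8.17 = 0.0976 mmol/kg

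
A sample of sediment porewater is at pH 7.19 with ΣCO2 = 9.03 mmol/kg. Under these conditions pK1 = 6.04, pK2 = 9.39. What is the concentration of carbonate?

[CO3²⁻] = 0.0529 mmol/kg

α₂ = 1 / (1 + [H⁺]/K2 + [H⁺]²/(K1K2)) = 1 / (1 + 10^+2.20 + 10^+1.05)
   = 1 / (1 + 158.49 + 11.220) = 1/170.71 = 0.005858
[CO3²⁻] = α₂ × DIC = 0.005858 × 9.03 = 0.0529 mmol/kg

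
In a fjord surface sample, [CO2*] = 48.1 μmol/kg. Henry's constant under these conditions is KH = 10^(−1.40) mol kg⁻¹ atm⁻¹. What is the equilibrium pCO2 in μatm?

KH = 10^(−1.40) = 3.981×10^-2 mol kg⁻¹ atm⁻¹
pCO2 = [CO2*]/KH = 48.1×10^-6 / 3.981×10^-2 = 1.21×10^-3 atm = 1210 μatm

pCO2 = 1210 μatm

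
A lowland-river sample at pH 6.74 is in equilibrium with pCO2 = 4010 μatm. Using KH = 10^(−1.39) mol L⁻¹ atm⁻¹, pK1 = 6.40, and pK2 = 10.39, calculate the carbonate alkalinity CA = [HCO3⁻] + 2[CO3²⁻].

CA = 0.358 mmol/L

[CO2*] = KH · pCO2 = 10^(−1.39) × 4010×10^-6 = 1.634×10^-4 mol/L
α₀ = 1/(1 + K1/[H⁺] + K1K2/[H⁺]²) = 1/(1 + 10^+0.34 + 10^-3.31) = 0.3137
DIC = [CO2*]/α₀ = 1.634×10^-4 / 0.3137 = 0.5208 mmol/L
CA = (α₁ + 2α₂)·DIC = (0.6862 + 2×0.0001536) × 0.5208 = 0.358 mmol/L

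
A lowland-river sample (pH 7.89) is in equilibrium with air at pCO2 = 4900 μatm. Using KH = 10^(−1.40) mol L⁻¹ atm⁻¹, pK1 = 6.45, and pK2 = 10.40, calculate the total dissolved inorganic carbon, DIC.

[CO2*] = KH · pCO2 = 10^(−1.40) × 4900×10^-6 = 1.951×10^-4 mol/L
α₀ = 1/(1 + K1/[H⁺] + K1K2/[H⁺]²) = 1/(1 + 10^+1.44 + 10^-1.07) = 0.03493
DIC = [CO2*]/α₀ = 1.951×10^-4 / 0.03493 = 5.58 mmol/L

DIC = 5.58 mmol/L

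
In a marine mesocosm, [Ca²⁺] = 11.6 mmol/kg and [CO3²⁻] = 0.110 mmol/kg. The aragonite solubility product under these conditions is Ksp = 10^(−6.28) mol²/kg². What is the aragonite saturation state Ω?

Ω = 2.43

Ksp = 10^(−6.28) = 5.248×10^-7
Ω = [Ca²⁺][CO3²⁻]/Ksp = (11.6×10^-3)(0.110×10^-3) / 5.248×10^-7 = 2.43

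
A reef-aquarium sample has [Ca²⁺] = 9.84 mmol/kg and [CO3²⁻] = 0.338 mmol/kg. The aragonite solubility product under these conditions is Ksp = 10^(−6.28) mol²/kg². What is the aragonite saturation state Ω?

Ω = 6.34

Ksp = 10^(−6.28) = 5.248×10^-7
Ω = [Ca²⁺][CO3²⁻]/Ksp = (9.84×10^-3)(0.338×10^-3) / 5.248×10^-7 = 6.34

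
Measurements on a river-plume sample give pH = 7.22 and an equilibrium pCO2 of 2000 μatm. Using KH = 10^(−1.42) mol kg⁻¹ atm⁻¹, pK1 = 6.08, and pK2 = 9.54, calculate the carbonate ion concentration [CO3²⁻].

[CO2*] = KH · pCO2 = 10^(−1.42) × 2000×10^-6 = 7.604×10^-5 mol/kg
α₀ = 1/(1 + K1/[H⁺] + K1K2/[H⁺]²) = 1/(1 + 10^+1.14 + 10^-1.18) = 0.06725
DIC = [CO2*]/α₀ = 7.604×10^-5 / 0.06725 = 1.131 mmol/kg
[CO3²⁻] = α₂·DIC; α₂ = 0.004443, so [CO3²⁻] = 0.004443 × 1.131 = 0.00502 mmol/kg = 5.02 μmol/kg

[CO3²⁻] = 5.02 μmol/kg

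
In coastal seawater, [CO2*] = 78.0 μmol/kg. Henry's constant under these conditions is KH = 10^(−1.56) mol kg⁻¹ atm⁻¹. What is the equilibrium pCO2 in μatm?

pCO2 = 2830 μatm

KH = 10^(−1.56) = 2.754×10^-2 mol kg⁻¹ atm⁻¹
pCO2 = [CO2*]/KH = 78.0×10^-6 / 2.754×10^-2 = 2.83×10^-3 atm = 2830 μatm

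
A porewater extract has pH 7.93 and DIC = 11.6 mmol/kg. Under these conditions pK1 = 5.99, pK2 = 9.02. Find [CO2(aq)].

α₀ = 1 / (1 + K1/[H⁺] + K1K2/[H⁺]²) = 1 / (1 + 10^+1.94 + 10^+0.85)
   = 1 / (1 + 87.096 + 7.0795) = 1/95.176 = 0.01051
[CO2*] = α₀ × DIC = 0.01051 × 11.6 = 0.122 mmol/kg

[CO2*] = 0.122 mmol/kg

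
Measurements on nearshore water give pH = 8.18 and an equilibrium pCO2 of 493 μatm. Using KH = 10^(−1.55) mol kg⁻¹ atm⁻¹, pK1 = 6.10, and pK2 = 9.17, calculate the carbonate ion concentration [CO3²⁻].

[CO3²⁻] = 0.171 mmol/kg

[CO2*] = KH · pCO2 = 10^(−1.55) × 493×10^-6 = 1.389×10^-5 mol/kg
α₀ = 1/(1 + K1/[H⁺] + K1K2/[H⁺]²) = 1/(1 + 10^+2.08 + 10^+1.09) = 0.007489
DIC = [CO2*]/α₀ = 1.389×10^-5 / 0.007489 = 1.855 mmol/kg
[CO3²⁻] = α₂·DIC; α₂ = 0.09213, so [CO3²⁻] = 0.09213 × 1.855 = 0.171 mmol/kg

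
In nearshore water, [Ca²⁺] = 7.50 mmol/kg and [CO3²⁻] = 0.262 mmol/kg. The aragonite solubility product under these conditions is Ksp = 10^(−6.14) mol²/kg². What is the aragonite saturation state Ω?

Ω = 2.71

Ksp = 10^(−6.14) = 7.244×10^-7
Ω = [Ca²⁺][CO3²⁻]/Ksp = (7.50×10^-3)(0.262×10^-3) / 7.244×10^-7 = 2.71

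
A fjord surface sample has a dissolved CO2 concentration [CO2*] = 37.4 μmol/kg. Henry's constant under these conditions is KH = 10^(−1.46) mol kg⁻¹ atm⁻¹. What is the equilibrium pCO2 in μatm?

pCO2 = 1080 μatm

KH = 10^(−1.46) = 3.467×10^-2 mol kg⁻¹ atm⁻¹
pCO2 = [CO2*]/KH = 37.4×10^-6 / 3.467×10^-2 = 1.08×10^-3 atm = 1080 μatm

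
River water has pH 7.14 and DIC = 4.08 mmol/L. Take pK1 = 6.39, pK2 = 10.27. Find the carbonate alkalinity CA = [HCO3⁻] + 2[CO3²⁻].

CA = 3.47 mmol/L

CA = [HCO3⁻] + 2[CO3²⁻] = (α₁ + 2α₂)·DIC
At pH 7.14: [H⁺]/K1 = 10^-0.75 = 0.17783, K2/[H⁺] = 10^-3.13 = 0.00074131
α₁ = 1/(1 + 0.17783 + 0.00074131) = 1/1.1786 = 0.8485; α₂ = α₁·K2/[H⁺] = 0.0006290
α₁ + 2α₂ = 0.8497
CA = 0.8497 × 4.08 = 3.47 mmol/L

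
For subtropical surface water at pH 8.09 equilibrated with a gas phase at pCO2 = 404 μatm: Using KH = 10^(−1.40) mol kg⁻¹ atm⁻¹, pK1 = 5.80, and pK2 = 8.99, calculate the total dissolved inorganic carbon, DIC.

[CO2*] = KH · pCO2 = 10^(−1.40) × 404×10^-6 = 1.608×10^-5 mol/kg
α₀ = 1/(1 + K1/[H⁺] + K1K2/[H⁺]²) = 1/(1 + 10^+2.29 + 10^+1.39) = 0.004534
DIC = [CO2*]/α₀ = 1.608×10^-5 / 0.004534 = 3.55 mmol/kg

DIC = 3.55 mmol/kg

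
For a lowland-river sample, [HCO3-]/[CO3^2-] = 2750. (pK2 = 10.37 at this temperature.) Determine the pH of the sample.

From K2 = [H⁺][CO3^2-]/[HCO3-]:  pH = pK2 − log₁₀([HCO3-]/[CO3^2-])
log₁₀(2750) = +3.439
pH = 10.37 − (+3.439) = 6.93

pH = 6.93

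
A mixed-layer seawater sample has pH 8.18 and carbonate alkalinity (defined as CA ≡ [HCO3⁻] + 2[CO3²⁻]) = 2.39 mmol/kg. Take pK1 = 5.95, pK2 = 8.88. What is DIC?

DIC = 2.06 mmol/kg

CA = [HCO3⁻] + 2[CO3²⁻] = (α₁ + 2α₂)·DIC
At pH 8.18: [H⁺]/K1 = 10^-2.23 = 0.0058884, K2/[H⁺] = 10^-0.70 = 0.19953
α₁ = 1/(1 + 0.0058884 + 0.19953) = 1/1.2054 = 0.8296; α₂ = α₁·K2/[H⁺] = 0.1655
α₁ + 2α₂ = 1.1606
DIC = CA / (α₁ + 2α₂) = 2.39 / 1.1606 = 2.06 mmol/kg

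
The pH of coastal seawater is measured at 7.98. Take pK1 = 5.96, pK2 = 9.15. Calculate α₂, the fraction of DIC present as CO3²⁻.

α₂ = 0.0628

α₂ = 1 / (1 + [H⁺]/K2 + [H⁺]²/(K1K2)) = 1 / (1 + 10^+1.17 + 10^-0.85)
   = 1 / (1 + 14.791 + 0.14125) = 1/15.932 = 0.06277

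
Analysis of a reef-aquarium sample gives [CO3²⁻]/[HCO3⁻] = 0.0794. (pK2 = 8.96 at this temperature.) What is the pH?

From K2 = [H⁺][CO3²⁻]/[HCO3⁻]:  pH = pK2 + log₁₀([CO3²⁻]/[HCO3⁻])
log₁₀(0.0794) = -1.100
pH = 8.96 + (-1.100) = 7.86

pH = 7.86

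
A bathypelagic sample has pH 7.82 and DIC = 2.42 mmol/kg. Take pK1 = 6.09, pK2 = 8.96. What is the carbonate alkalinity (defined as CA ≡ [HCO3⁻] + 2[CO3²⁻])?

CA = 2.54 mmol/kg

CA = [HCO3⁻] + 2[CO3²⁻] = (α₁ + 2α₂)·DIC
At pH 7.82: [H⁺]/K1 = 10^-1.73 = 0.018621, K2/[H⁺] = 10^-1.14 = 0.072444
α₁ = 1/(1 + 0.018621 + 0.072444) = 1/1.0911 = 0.9165; α₂ = α₁·K2/[H⁺] = 0.06640
α₁ + 2α₂ = 1.0493
CA = 1.0493 × 2.42 = 2.54 mmol/kg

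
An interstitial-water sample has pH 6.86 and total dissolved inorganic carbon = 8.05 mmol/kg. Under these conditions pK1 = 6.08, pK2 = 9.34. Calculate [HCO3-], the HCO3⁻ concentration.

[HCO3⁻] = 6.88 mmol/kg

α₁ = 1 / (1 + [H⁺]/K1 + K2/[H⁺]) = 1 / (1 + 10^-0.78 + 10^-2.48)
   = 1 / (1 + 0.16596 + 0.0033113) = 1/1.1693 = 0.8552
[HCO3⁻] = α₁ × DIC = 0.8552 × 8.05 = 6.88 mmol/kg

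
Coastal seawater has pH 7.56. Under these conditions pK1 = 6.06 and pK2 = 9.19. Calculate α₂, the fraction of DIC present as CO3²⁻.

α₂ = 1 / (1 + [H⁺]/K2 + [H⁺]²/(K1K2)) = 1 / (1 + 10^+1.63 + 10^+0.13)
   = 1 / (1 + 42.658 + 1.3490) = 1/45.007 = 0.02222

α₂ = 0.0222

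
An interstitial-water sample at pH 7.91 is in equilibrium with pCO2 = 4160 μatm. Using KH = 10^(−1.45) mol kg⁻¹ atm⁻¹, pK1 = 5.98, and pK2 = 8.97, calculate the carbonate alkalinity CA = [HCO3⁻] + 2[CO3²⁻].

[CO2*] = KH · pCO2 = 10^(−1.45) × 4160×10^-6 = 1.476×10^-4 mol/kg
α₀ = 1/(1 + K1/[H⁺] + K1K2/[H⁺]²) = 1/(1 + 10^+1.93 + 10^+0.87) = 0.01069
DIC = [CO2*]/α₀ = 1.476×10^-4 / 0.01069 = 13.80 mmol/kg
CA = (α₁ + 2α₂)·DIC = (0.9100 + 2×0.07926) × 13.80 = 14.8 mmol/kg

CA = 14.8 mmol/kg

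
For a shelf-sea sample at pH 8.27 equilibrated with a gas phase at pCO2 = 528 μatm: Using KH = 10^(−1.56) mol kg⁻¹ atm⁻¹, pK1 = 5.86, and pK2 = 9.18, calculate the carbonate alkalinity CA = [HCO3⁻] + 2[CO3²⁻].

[CO2*] = KH · pCO2 = 10^(−1.56) × 528×10^-6 = 1.454×10^-5 mol/kg
α₀ = 1/(1 + K1/[H⁺] + K1K2/[H⁺]²) = 1/(1 + 10^+2.41 + 10^+1.50) = 0.003452
DIC = [CO2*]/α₀ = 1.454×10^-5 / 0.003452 = 4.212 mmol/kg
CA = (α₁ + 2α₂)·DIC = (0.8874 + 2×0.1092) × 4.212 = 4.66 mmol/kg

CA = 4.66 mmol/kg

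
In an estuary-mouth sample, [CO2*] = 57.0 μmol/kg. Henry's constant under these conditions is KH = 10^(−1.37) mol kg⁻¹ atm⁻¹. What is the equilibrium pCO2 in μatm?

pCO2 = 1340 μatm

KH = 10^(−1.37) = 4.266×10^-2 mol kg⁻¹ atm⁻¹
pCO2 = [CO2*]/KH = 57.0×10^-6 / 4.266×10^-2 = 1.34×10^-3 atm = 1340 μatm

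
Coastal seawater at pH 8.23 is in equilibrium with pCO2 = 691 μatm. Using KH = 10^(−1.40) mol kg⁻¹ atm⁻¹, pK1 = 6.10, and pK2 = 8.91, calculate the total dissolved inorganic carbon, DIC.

[CO2*] = KH · pCO2 = 10^(−1.40) × 691×10^-6 = 2.751×10^-5 mol/kg
α₀ = 1/(1 + K1/[H⁺] + K1K2/[H⁺]²) = 1/(1 + 10^+2.13 + 10^+1.45) = 0.006095
DIC = [CO2*]/α₀ = 2.751×10^-5 / 0.006095 = 4.51 mmol/kg

DIC = 4.51 mmol/kg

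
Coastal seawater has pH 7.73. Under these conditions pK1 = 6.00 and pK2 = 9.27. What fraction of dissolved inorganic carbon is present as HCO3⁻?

α₁ = 1 / (1 + [H⁺]/K1 + K2/[H⁺]) = 1 / (1 + 10^-1.73 + 10^-1.54)
   = 1 / (1 + 0.018621 + 0.028840) = 1/1.0475 = 0.9547

α₁ = 0.955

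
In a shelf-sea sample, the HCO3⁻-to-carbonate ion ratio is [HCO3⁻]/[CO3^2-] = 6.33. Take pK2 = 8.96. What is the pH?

pH = 8.16

From K2 = [H⁺][CO3^2-]/[HCO3⁻]:  pH = pK2 − log₁₀([HCO3⁻]/[CO3^2-])
log₁₀(6.33) = +0.801
pH = 8.96 − (+0.801) = 8.16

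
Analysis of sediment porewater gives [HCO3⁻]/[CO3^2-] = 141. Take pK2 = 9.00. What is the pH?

pH = 6.85

From K2 = [H⁺][CO3^2-]/[HCO3⁻]:  pH = pK2 − log₁₀([HCO3⁻]/[CO3^2-])
log₁₀(141) = +2.149
pH = 9.00 − (+2.149) = 6.85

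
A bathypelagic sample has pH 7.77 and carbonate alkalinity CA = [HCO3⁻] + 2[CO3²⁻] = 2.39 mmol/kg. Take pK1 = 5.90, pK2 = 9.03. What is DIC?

DIC = 2.30 mmol/kg

CA = [HCO3⁻] + 2[CO3²⁻] = (α₁ + 2α₂)·DIC
At pH 7.77: [H⁺]/K1 = 10^-1.87 = 0.013490, K2/[H⁺] = 10^-1.26 = 0.054954
α₁ = 1/(1 + 0.013490 + 0.054954) = 1/1.0684 = 0.9359; α₂ = α₁·K2/[H⁺] = 0.05143
α₁ + 2α₂ = 1.0388
DIC = CA / (α₁ + 2α₂) = 2.39 / 1.0388 = 2.30 mmol/kg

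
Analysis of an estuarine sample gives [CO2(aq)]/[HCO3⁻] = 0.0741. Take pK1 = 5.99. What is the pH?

pH = 7.12

From K1 = [H⁺][HCO3⁻]/[CO2(aq)]:  pH = pK1 − log₁₀([CO2(aq)]/[HCO3⁻])
log₁₀(0.0741) = -1.130
pH = 5.99 − (-1.130) = 7.12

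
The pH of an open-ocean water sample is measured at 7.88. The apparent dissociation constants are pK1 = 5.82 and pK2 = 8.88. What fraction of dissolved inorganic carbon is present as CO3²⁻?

α₂ = 0.0902

α₂ = 1 / (1 + [H⁺]/K2 + [H⁺]²/(K1K2)) = 1 / (1 + 10^+1.00 + 10^-1.06)
   = 1 / (1 + 10.000 + 0.087096) = 1/11.087 = 0.09019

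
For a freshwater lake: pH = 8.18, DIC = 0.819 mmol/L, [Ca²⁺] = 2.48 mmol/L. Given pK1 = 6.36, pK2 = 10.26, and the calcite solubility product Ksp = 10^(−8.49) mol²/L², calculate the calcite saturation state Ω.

α₂ = 1 / (1 + [H⁺]/K2 + [H⁺]²/(K1K2)) = 1 / (1 + 10^+2.08 + 10^+0.26)
   = 1 / (1 + 120.23 + 1.8197) = 1/123.05 = 0.008127
[CO3²⁻] = α₂ × DIC = 0.008127 × 0.819 = 0.006656 mmol/L = 6.656 μmol/L
Ksp = 10^(−8.49) = 3.236×10^-9
Ω = [Ca²⁺][CO3²⁻]/Ksp = (2.48×10^-3)(6.656×10^-6) / 3.236×10^-9 = 5.10

Ω = 5.10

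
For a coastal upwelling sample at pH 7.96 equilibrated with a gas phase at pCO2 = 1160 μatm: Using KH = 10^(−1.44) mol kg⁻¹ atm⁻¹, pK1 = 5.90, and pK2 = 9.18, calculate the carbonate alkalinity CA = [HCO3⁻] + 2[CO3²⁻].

[CO2*] = KH · pCO2 = 10^(−1.44) × 1160×10^-6 = 4.212×10^-5 mol/kg
α₀ = 1/(1 + K1/[H⁺] + K1K2/[H⁺]²) = 1/(1 + 10^+2.06 + 10^+0.84) = 0.008148
DIC = [CO2*]/α₀ = 4.212×10^-5 / 0.008148 = 5.169 mmol/kg
CA = (α₁ + 2α₂)·DIC = (0.9355 + 2×0.05637) × 5.169 = 5.42 mmol/kg

CA = 5.42 mmol/kg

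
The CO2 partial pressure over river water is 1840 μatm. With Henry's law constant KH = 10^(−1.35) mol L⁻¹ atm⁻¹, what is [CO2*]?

KH = 10^(−1.35) = 4.467×10^-2 mol L⁻¹ atm⁻¹
[CO2*] = KH · pCO2 = 4.467×10^-2 × 1840×10^-6 atm = 8.22×10^-5 mol/L

[CO2*] = 82.2 μmol/L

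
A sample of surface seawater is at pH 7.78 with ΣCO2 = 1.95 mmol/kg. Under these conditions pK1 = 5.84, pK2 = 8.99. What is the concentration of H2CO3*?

[CO2*] = 0.0209 mmol/kg

α₀ = 1 / (1 + K1/[H⁺] + K1K2/[H⁺]²) = 1 / (1 + 10^+1.94 + 10^+0.73)
   = 1 / (1 + 87.096 + 5.3703) = 1/93.467 = 0.01070
[CO2*] = α₀ × DIC = 0.01070 × 1.95 = 0.0209 mmol/kg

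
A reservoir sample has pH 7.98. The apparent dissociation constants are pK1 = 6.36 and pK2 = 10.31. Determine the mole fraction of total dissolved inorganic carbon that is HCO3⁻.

α₁ = 1 / (1 + [H⁺]/K1 + K2/[H⁺]) = 1 / (1 + 10^-1.62 + 10^-2.33)
   = 1 / (1 + 0.023988 + 0.0046774) = 1/1.0287 = 0.9721

α₁ = 0.972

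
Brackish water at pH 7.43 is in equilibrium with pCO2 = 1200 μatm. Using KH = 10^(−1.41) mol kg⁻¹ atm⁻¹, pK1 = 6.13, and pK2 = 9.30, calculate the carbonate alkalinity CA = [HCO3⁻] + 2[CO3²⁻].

CA = 0.957 mmol/kg

[CO2*] = KH · pCO2 = 10^(−1.41) × 1200×10^-6 = 4.669×10^-5 mol/kg
α₀ = 1/(1 + K1/[H⁺] + K1K2/[H⁺]²) = 1/(1 + 10^+1.30 + 10^-0.57) = 0.04712
DIC = [CO2*]/α₀ = 4.669×10^-5 / 0.04712 = 0.9907 mmol/kg
CA = (α₁ + 2α₂)·DIC = (0.9402 + 2×0.01268) × 0.9907 = 0.957 mmol/kg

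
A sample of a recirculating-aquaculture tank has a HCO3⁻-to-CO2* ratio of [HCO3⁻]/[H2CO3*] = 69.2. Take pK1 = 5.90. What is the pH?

From K1 = [H⁺][HCO3⁻]/[H2CO3*]:  pH = pK1 + log₁₀([HCO3⁻]/[H2CO3*])
log₁₀(69.2) = +1.840
pH = 5.90 + (+1.840) = 7.74

pH = 7.74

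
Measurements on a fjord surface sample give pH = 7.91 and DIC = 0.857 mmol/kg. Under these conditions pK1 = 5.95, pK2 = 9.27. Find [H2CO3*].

[CO2*] = 8.91 μmol/kg

α₀ = 1 / (1 + K1/[H⁺] + K1K2/[H⁺]²) = 1 / (1 + 10^+1.96 + 10^+0.60)
   = 1 / (1 + 91.201 + 3.9811) = 1/96.182 = 0.01040
[CO2*] = α₀ × DIC = 0.01040 × 0.857 = 0.00891 mmol/kg = 8.91 μmol/kg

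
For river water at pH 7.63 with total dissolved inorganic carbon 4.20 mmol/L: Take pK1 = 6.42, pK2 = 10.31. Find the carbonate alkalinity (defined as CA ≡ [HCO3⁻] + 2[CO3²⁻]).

CA = 3.96 mmol/L

CA = [HCO3⁻] + 2[CO3²⁻] = (α₁ + 2α₂)·DIC
At pH 7.63: [H⁺]/K1 = 10^-1.21 = 0.061660, K2/[H⁺] = 10^-2.68 = 0.0020893
α₁ = 1/(1 + 0.061660 + 0.0020893) = 1/1.0637 = 0.9401; α₂ = α₁·K2/[H⁺] = 0.001964
α₁ + 2α₂ = 0.9440
CA = 0.9440 × 4.20 = 3.96 mmol/L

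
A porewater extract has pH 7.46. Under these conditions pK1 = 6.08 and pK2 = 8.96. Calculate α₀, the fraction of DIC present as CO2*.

α₀ = 0.0388

α₀ = 1 / (1 + K1/[H⁺] + K1K2/[H⁺]²) = 1 / (1 + 10^+1.38 + 10^-0.12)
   = 1 / (1 + 23.988 + 0.75858) = 1/25.747 = 0.03884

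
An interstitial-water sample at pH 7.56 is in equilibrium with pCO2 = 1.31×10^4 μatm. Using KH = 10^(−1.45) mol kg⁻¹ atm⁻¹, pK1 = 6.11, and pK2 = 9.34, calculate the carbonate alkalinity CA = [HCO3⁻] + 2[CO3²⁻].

CA = 13.5 mmol/kg

[CO2*] = KH · pCO2 = 10^(−1.45) × 1.31×10^4×10^-6 = 4.648×10^-4 mol/kg
α₀ = 1/(1 + K1/[H⁺] + K1K2/[H⁺]²) = 1/(1 + 10^+1.45 + 10^-0.33) = 0.03373
DIC = [CO2*]/α₀ = 4.648×10^-4 / 0.03373 = 13.78 mmol/kg
CA = (α₁ + 2α₂)·DIC = (0.9505 + 2×0.01577) × 13.78 = 13.5 mmol/kg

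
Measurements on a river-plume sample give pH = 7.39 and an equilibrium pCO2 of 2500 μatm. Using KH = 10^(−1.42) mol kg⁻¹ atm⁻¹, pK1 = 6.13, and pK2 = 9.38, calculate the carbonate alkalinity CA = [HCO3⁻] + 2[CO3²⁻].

[CO2*] = KH · pCO2 = 10^(−1.42) × 2500×10^-6 = 9.505×10^-5 mol/kg
α₀ = 1/(1 + K1/[H⁺] + K1K2/[H⁺]²) = 1/(1 + 10^+1.26 + 10^-0.73) = 0.05159
DIC = [CO2*]/α₀ = 9.505×10^-5 / 0.05159 = 1.842 mmol/kg
CA = (α₁ + 2α₂)·DIC = (0.9388 + 2×0.009607) × 1.842 = 1.76 mmol/kg

CA = 1.76 mmol/kg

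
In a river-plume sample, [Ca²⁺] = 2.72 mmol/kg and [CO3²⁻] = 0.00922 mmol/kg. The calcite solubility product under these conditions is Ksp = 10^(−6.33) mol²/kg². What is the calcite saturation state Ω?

Ksp = 10^(−6.33) = 4.677×10^-7
Ω = [Ca²⁺][CO3²⁻]/Ksp = (2.72×10^-3)(0.00922×10^-3) / 4.677×10^-7 = 0.0536

Ω = 0.0536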